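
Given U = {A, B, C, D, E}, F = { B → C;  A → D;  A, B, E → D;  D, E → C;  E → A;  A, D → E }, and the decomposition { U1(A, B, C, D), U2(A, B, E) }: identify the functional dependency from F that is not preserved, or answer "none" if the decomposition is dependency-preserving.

B → C lies within U1.
A → D lies within U1.
A, B, E → D: restricted closure across fragments reaches D.
D, E → C: restricted closure across fragments reaches C.
E → A lies within U2.
A, D → E: restricted closure across fragments reaches E.
Every dependency is enforceable on the fragments, so the decomposition is dependency-preserving.

none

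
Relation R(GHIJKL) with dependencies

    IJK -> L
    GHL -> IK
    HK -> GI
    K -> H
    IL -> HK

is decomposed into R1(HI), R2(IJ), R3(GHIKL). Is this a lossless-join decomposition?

Chase test. Columns are GHIJKL; row i has aⱼ where attribute j ∈ Ri, else bᵢⱼ.
Initial tableau (one row per fragment):
  row 1: b11 a2 a3 b14 b15 b16
  row 2: b21 b22 a3 a4 b25 b26
  row 3: a1 a2 a3 b34 a5 a6
No row becomes fully distinguished — the join is lossy.

No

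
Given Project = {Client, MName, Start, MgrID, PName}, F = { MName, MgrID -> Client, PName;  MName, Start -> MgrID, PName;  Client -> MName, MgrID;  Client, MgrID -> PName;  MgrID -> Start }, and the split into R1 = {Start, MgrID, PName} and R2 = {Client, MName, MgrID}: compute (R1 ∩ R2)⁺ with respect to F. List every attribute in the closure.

Start, MgrID

R1 ∩ R2 = {MgrID}.
MgrID → Start applies, adding Start
Closure: {Start, MgrID}.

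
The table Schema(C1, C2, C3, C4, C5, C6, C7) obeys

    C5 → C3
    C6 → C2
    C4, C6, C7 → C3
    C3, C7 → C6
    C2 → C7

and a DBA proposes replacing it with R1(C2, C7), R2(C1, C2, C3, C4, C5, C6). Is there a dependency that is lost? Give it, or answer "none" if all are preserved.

C3, C7 → C6

Check C3, C7 → C6: no single fragment contains all of {C3, C6, C7}, and the restricted closure of {C3, C7} across the fragments never reaches {C6}.
C5 → C3 is preserved.
C6 → C2 is preserved.
C4, C6, C7 → C3 is preserved.
C2 → C7 is preserved.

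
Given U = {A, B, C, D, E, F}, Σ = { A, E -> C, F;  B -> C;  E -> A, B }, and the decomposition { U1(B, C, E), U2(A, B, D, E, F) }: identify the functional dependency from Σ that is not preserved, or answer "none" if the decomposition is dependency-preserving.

none

A, E → C, F: restricted closure across fragments reaches C, F.
B → C lies within U1.
E → A, B lies within U2.
Every dependency is enforceable on the fragments, so the decomposition is dependency-preserving.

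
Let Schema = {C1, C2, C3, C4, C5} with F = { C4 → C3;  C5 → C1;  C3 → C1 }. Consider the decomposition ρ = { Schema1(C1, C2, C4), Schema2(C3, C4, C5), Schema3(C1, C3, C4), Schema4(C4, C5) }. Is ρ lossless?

Chase test. Columns are C1, C2, C3, C4, C5; row i has aⱼ where attribute j ∈ Schemai, else bᵢⱼ.
Initial tableau (one row per fragment):
  row 1: a1 a2 b13 a4 b15
  row 2: b21 b22 a3 a4 a5
  row 3: a1 b32 a3 a4 b35
  row 4: b41 b42 b43 a4 a5
Rows 1 and 2 agree on C4; apply C4→C3 and equate their C3 entries.
Rows 1 and 4 agree on C4; apply C4→C3 and equate their C3 entries.
Rows 2 and 4 agree on C5; apply C5→C1 and equate their C1 entries.
Rows 1 and 2 agree on C3; apply C3→C1 and equate their C1 entries.
No row becomes fully distinguished — the join is lossy.

No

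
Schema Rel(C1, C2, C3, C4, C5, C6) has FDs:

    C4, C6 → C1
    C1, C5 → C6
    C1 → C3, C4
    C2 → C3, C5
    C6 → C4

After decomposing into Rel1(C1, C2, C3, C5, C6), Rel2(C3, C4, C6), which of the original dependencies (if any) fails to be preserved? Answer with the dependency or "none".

C1 → C3, C4

Check C1 → C3, C4: no single fragment contains all of {C1, C3, C4}, and the restricted closure of {C1} across the fragments never reaches {C3, C4}.
C4, C6 → C1 is preserved.
C1, C5 → C6 is preserved.
C2 → C3, C5 is preserved.
C6 → C4 is preserved.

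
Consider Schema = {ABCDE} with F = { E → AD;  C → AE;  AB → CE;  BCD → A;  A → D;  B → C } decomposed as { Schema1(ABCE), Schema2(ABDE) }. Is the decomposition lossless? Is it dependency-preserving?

Lossless test: (ABE)⁺ = {ABCDE}, which contains all of one fragment — lossless.
Dependency preservation: BCD → A is not contained in any single fragment, but the restricted closure of its left-hand side across the fragments still reaches the right-hand side; the remaining FDs each lie inside some fragment. All dependencies are preserved.

lossless and dependency-preserving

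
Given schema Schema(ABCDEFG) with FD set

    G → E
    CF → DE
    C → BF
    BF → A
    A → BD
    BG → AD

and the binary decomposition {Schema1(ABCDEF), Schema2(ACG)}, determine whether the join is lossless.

Yes

Common attributes: Schema1 ∩ Schema2 = {AC}.
Closure of {AC}: C → BF applies, adding BF; A → BD applies, adding D; CF → DE applies, adding E. So (AC)⁺ = {ABCDEF}.
This closure contains every attribute of Schema1, so Schema1 ∩ Schema2 → Schema1. The join is lossless.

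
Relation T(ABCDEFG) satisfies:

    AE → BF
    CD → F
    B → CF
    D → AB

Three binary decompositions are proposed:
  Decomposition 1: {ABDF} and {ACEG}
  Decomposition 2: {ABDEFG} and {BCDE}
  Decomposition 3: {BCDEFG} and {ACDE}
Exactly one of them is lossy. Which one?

Decomposition 1: common = {A}, closure = {A} → lossy.
Decomposition 2: common = {BDE}, closure = {ABCDEF} → lossless.
Decomposition 3: common = {CDE}, closure = {ABCDEF} → lossless.

Decomposition 1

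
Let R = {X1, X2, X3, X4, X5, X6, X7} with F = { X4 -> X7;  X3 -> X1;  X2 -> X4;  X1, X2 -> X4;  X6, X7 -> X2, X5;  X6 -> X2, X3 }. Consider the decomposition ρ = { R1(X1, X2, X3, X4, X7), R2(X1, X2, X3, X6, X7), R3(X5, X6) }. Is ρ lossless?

Yes

Chase test. Columns are X1, X2, X3, X4, X5, X6, X7; row i has aⱼ where attribute j ∈ Ri, else bᵢⱼ.
Initial tableau (one row per fragment):
  row 1: a1 a2 a3 a4 b15 b16 a7
  row 2: a1 a2 a3 b24 b25 a6 a7
  row 3: b31 b32 b33 b34 a5 a6 b37
Rows 1 and 2 agree on X2; apply X2→X4 and equate their X4 entries.
Rows 2 and 3 agree on X6; apply X6→X2, X3 and equate their X2, X3 entries.
Rows 1 and 3 agree on X3; apply X3→X1 and equate their X1 entries.
Rows 1 and 3 agree on X2; apply X2→X4 and equate their X4 entries.
Rows 1 and 3 agree on X4; apply X4→X7 and equate their X7 entries.
Rows 2 and 3 agree on X6, X7; apply X6, X7→X2, X5 and equate their X2, X5 entries.
Row 2 is now all distinguished symbols — the join is lossless.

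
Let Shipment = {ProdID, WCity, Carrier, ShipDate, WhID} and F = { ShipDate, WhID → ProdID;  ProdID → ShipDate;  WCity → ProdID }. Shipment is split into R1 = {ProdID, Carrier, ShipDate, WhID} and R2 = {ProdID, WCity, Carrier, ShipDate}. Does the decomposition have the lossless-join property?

Common attributes: R1 ∩ R2 = {ProdID, Carrier, ShipDate}.
No dependency enlarges {ProdID, Carrier, ShipDate}, so (ProdID, Carrier, ShipDate)⁺ = {ProdID, Carrier, ShipDate}.
The closure contains neither all of R1 = {ProdID, Carrier, ShipDate, WhID} nor all of R2 = {ProdID, WCity, Carrier, ShipDate}, so the common attributes are not a superkey of either fragment. The join is lossy.

No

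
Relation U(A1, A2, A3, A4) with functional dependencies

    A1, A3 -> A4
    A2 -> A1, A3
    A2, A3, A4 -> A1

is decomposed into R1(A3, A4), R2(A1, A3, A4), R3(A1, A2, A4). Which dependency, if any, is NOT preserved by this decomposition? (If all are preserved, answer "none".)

A2 -> A1, A3

Check A2 → A1, A3: no single fragment contains all of {A1, A2, A3}, and the restricted closure of {A2} across the fragments never reaches {A1, A3}.
A1, A3 → A4 is preserved.
A2, A3, A4 → A1 is preserved.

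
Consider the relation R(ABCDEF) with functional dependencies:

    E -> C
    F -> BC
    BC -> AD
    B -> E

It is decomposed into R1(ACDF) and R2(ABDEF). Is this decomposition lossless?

Common attributes: R1 ∩ R2 = {ADF}.
Closure of {ADF}: F → BC applies, adding BC; B → E applies, adding E. So (ADF)⁺ = {ABCDEF}.
This closure contains every attribute of R1, so R1 ∩ R2 → R1. The join is lossless.

Yes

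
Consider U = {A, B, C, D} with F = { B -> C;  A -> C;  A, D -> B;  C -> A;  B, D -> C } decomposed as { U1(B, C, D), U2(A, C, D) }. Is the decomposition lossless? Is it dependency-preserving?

Lossless test: (C, D)⁺ = {A, B, C, D}, which contains all of one fragment — lossless.
Dependency preservation: A, D → B is not contained in any single fragment, but the restricted closure of its left-hand side across the fragments still reaches the right-hand side; the remaining FDs each lie inside some fragment. All dependencies are preserved.

lossless and dependency-preserving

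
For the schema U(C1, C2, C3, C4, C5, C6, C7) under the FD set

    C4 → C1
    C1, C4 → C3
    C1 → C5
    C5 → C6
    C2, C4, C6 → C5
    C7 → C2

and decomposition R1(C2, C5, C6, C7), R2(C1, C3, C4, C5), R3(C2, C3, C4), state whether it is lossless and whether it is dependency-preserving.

Lossless test (chase): Rows 2 and 3 agree on C4; apply C4→C1 and equate their C1 entries. Rows 2 and 3 agree on C1; apply C1→C5 and equate their C5 entries. Rows 1 and 2 agree on C5; apply C5→C6 and equate their C6 entries. Rows 1 and 3 agree on C5; apply C5→C6 and equate their C6 entries. No row becomes fully distinguished — the join is lossy.
Dependency preservation: C2, C4, C6 → C5 is not contained in any single fragment, but the restricted closure of its left-hand side across the fragments still reaches the right-hand side; the remaining FDs each lie inside some fragment. All dependencies are preserved.

lossy but dependency-preserving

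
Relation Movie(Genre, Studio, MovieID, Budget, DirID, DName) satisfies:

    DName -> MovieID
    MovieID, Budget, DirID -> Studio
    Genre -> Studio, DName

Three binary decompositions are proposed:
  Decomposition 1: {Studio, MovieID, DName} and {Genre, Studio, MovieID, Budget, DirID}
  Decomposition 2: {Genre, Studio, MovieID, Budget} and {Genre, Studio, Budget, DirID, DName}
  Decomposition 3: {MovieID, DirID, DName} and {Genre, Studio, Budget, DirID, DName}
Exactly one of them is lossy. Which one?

Decomposition 1

Decomposition 1: common = {Studio, MovieID}, closure = {Studio, MovieID} → lossy.
Decomposition 2: common = {Genre, Studio, Budget}, closure = {Genre, Studio, MovieID, Budget, DName} → lossless.
Decomposition 3: common = {DirID, DName}, closure = {MovieID, DirID, DName} → lossless.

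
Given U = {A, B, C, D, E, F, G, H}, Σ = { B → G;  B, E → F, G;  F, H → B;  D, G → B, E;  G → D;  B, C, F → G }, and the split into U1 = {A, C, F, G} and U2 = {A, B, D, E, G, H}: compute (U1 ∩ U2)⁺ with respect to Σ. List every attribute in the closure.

A, B, D, E, F, G

U1 ∩ U2 = {A, G}.
G → D applies, adding D
D, G → B, E applies, adding B, E
B, E → F, G applies, adding F
Closure: {A, B, D, E, F, G}.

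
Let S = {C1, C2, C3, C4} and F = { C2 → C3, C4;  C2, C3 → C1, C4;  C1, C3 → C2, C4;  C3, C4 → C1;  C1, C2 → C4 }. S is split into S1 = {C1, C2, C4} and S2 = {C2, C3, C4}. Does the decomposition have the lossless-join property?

Yes

Common attributes: S1 ∩ S2 = {C2, C4}.
Closure of {C2, C4}: C2 → C3, C4 applies, adding C3; C2, C3 → C1, C4 applies, adding C1. So (C2, C4)⁺ = {C1, C2, C3, C4}.
This closure contains every attribute of S1, so S1 ∩ S2 → S1. The join is lossless.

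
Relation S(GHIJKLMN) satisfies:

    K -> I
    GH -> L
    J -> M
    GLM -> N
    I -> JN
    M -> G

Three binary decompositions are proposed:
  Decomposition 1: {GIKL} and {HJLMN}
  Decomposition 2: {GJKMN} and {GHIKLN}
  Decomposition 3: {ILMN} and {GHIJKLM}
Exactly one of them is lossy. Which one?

Decomposition 1

Decomposition 1: common = {L}, closure = {L} → lossy.
Decomposition 2: common = {GKN}, closure = {GIJKMN} → lossless.
Decomposition 3: common = {ILM}, closure = {GIJLMN} → lossless.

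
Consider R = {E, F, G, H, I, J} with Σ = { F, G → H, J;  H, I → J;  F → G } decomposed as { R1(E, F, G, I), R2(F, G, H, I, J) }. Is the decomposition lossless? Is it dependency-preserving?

lossless and dependency-preserving

Lossless test: (F, G, I)⁺ = {F, G, H, I, J}, which contains all of one fragment — lossless.
Dependency preservation: every FD's attributes lie within a single fragment, so each can be enforced locally — preserved.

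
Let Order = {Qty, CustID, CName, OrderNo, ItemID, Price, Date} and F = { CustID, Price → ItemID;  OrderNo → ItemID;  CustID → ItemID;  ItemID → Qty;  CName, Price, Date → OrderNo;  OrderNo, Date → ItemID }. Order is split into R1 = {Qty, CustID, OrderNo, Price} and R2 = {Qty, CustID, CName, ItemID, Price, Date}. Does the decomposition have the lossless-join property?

Common attributes: R1 ∩ R2 = {Qty, CustID, Price}.
Closure of {Qty, CustID, Price}: CustID, Price → ItemID applies, adding ItemID. So (Qty, CustID, Price)⁺ = {Qty, CustID, ItemID, Price}.
The closure contains neither all of R1 = {Qty, CustID, OrderNo, Price} nor all of R2 = {Qty, CustID, CName, ItemID, Price, Date}, so the common attributes are not a superkey of either fragment. The join is lossy.

No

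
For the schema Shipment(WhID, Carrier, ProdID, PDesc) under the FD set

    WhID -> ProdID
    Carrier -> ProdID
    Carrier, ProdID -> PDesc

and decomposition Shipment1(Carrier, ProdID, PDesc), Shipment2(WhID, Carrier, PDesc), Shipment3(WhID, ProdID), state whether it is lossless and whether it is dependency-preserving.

Lossless test (chase): Rows 2 and 3 agree on WhID; apply WhID→ProdID and equate their ProdID entries. Row 2 is now all distinguished symbols — the join is lossless.
Dependency preservation: every FD's attributes lie within a single fragment, so each can be enforced locally — preserved.

lossless and dependency-preserving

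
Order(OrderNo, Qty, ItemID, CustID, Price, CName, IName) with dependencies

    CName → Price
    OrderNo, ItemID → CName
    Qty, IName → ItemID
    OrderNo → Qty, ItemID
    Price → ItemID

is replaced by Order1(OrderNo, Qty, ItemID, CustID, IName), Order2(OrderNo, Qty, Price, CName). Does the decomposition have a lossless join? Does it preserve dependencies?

lossless but not dependency-preserving

Lossless test: (OrderNo, Qty)⁺ = {OrderNo, Qty, ItemID, Price, CName}, which contains all of one fragment — lossless.
Dependency preservation: the restricted closure of {Price} across the fragments never reaches {ItemID}, so Price → ItemID cannot be enforced without a join — not preserved.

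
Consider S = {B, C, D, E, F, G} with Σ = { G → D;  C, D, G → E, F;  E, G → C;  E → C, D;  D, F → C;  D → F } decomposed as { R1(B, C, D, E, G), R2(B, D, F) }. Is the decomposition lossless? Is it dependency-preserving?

lossless and dependency-preserving

Lossless test: (B, D)⁺ = {B, C, D, F}, which contains all of one fragment — lossless.
Dependency preservation: C, D, G → E, F; D, F → C are not contained in any single fragment, but the restricted closure of each left-hand side across the fragments still reaches the right-hand side; the remaining FDs each lie inside some fragment. All dependencies are preserved.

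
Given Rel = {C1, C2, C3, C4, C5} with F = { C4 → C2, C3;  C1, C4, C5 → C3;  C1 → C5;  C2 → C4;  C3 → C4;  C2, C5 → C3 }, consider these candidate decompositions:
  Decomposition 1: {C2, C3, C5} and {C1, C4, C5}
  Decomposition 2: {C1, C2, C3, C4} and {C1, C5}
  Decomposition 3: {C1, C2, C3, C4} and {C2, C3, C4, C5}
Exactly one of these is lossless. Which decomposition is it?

Decomposition 2

Decomposition 1: common = {C5}, closure = {C5} → lossy.
Decomposition 2: common = {C1}, closure = {C1, C5} → lossless.
Decomposition 3: common = {C2, C3, C4}, closure = {C2, C3, C4} → lossy.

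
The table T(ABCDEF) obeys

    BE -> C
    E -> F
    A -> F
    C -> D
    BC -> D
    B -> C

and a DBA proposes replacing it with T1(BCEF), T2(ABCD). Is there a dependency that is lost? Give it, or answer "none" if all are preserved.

Check A → F: no single fragment contains all of {AF}, and the restricted closure of {A} across the fragments never reaches {F}.
BE → C is preserved.
E → F is preserved.
C → D is preserved.
BC → D is preserved.
B → C is preserved.

A -> F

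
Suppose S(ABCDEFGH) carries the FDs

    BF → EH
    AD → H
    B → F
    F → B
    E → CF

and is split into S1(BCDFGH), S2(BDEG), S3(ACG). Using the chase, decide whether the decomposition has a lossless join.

No

Chase test. Columns are ABCDEFGH; row i has aⱼ where attribute j ∈ Si, else bᵢⱼ.
Initial tableau (one row per fragment):
  row 1: b11 a2 a3 a4 b15 a6 a7 a8
  row 2: b21 a2 b23 a4 a5 b26 a7 b28
  row 3: a1 b32 a3 b34 b35 b36 a7 b38
Rows 1 and 2 agree on B; apply B→F and equate their F entries.
Rows 1 and 2 agree on BF; apply BF→EH and equate their EH entries.
Rows 1 and 2 agree on E; apply E→CF and equate their CF entries.
No row becomes fully distinguished — the join is lossy.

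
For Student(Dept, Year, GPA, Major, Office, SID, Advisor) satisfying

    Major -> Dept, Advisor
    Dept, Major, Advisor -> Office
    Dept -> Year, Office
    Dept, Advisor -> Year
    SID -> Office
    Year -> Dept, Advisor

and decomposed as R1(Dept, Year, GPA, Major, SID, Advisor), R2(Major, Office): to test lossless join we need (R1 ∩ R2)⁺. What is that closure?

R1 ∩ R2 = {Major}.
Major → Dept, Advisor applies, adding Dept, Advisor
Dept, Major, Advisor → Office applies, adding Office
Dept → Year, Office applies, adding Year
Closure: {Dept, Year, Major, Office, Advisor}.

Dept, Year, Major, Office, Advisor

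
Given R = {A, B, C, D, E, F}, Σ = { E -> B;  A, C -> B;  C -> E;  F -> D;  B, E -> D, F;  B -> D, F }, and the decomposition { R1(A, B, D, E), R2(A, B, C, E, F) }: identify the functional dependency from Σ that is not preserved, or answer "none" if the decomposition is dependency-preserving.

Check F → D: no single fragment contains all of {D, F}, and the restricted closure of {F} across the fragments never reaches {D}.
E → B is preserved.
A, C → B is preserved.
C → E is preserved.
B, E → D, F is preserved.
B → D, F is preserved.

F -> D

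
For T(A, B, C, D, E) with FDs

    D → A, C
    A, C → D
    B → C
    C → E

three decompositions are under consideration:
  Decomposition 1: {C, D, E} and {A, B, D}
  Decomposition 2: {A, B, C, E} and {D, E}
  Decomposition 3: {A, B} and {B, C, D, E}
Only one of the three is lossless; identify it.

Decomposition 1: common = {D}, closure = {A, C, D, E} → lossless.
Decomposition 2: common = {E}, closure = {E} → lossy.
Decomposition 3: common = {B}, closure = {B, C, E} → lossy.

Decomposition 1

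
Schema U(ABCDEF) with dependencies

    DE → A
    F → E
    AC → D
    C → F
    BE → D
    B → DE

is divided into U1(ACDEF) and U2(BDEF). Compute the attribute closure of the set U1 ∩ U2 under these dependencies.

U1 ∩ U2 = {DEF}.
DE → A applies, adding A
Closure: {ADEF}.

ADEF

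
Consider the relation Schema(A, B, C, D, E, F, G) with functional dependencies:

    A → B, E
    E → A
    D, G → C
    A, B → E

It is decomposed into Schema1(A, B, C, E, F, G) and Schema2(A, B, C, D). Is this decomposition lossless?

Common attributes: Schema1 ∩ Schema2 = {A, B, C}.
Closure of {A, B, C}: A → B, E applies, adding E. So (A, B, C)⁺ = {A, B, C, E}.
The closure contains neither all of Schema1 = {A, B, C, E, F, G} nor all of Schema2 = {A, B, C, D}, so the common attributes are not a superkey of either fragment. The join is lossy.

No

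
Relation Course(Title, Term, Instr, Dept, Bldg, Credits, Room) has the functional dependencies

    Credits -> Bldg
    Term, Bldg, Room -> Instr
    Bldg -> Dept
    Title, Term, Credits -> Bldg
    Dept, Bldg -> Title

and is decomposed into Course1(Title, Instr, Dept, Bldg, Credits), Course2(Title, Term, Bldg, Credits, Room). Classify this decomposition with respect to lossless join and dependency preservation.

lossy and not dependency-preserving

Lossless test: (Title, Bldg, Credits)⁺ = {Title, Dept, Bldg, Credits}, which is a superkey of neither fragment — lossy.
Dependency preservation: the restricted closure of {Term, Bldg, Room} across the fragments never reaches {Instr}, so Term, Bldg, Room → Instr cannot be enforced without a join — not preserved.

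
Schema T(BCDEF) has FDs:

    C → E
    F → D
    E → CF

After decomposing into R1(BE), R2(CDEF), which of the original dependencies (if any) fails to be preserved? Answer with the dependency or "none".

C → E lies within R2.
F → D lies within R2.
E → CF lies within R2.
Every dependency is enforceable on the fragments, so the decomposition is dependency-preserving.

none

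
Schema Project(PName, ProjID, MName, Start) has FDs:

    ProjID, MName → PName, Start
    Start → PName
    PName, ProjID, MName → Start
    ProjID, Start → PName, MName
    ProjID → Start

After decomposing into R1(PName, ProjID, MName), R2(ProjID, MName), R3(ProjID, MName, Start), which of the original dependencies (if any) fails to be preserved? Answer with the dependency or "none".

Start → PName

Check Start → PName: no single fragment contains all of {PName, Start}, and the restricted closure of {Start} across the fragments never reaches {PName}.
ProjID, MName → PName, Start is preserved.
PName, ProjID, MName → Start is preserved.
ProjID, Start → PName, MName is preserved.
ProjID → Start is preserved.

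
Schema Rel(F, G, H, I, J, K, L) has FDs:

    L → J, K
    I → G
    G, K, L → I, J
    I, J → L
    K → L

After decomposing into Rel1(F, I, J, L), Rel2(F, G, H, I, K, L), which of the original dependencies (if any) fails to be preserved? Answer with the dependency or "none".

none

L → J, K: restricted closure across fragments reaches J, K.
I → G lies within Rel2.
G, K, L → I, J: restricted closure across fragments reaches I, J.
I, J → L lies within Rel1.
K → L lies within Rel2.
Every dependency is enforceable on the fragments, so the decomposition is dependency-preserving.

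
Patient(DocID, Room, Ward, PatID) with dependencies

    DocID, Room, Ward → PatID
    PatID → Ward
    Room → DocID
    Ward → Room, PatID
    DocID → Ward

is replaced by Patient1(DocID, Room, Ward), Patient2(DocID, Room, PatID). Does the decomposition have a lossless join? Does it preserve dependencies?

lossless and dependency-preserving

Lossless test: (DocID, Room)⁺ = {DocID, Room, Ward, PatID}, which contains all of one fragment — lossless.
Dependency preservation: DocID, Room, Ward → PatID; PatID → Ward; Ward → Room, PatID are not contained in any single fragment, but the restricted closure of each left-hand side across the fragments still reaches the right-hand side; the remaining FDs each lie inside some fragment. All dependencies are preserved.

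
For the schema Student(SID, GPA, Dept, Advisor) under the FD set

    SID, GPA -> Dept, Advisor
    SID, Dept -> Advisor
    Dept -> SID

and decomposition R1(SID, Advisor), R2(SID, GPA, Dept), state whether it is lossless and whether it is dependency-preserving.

lossy and not dependency-preserving

Lossless test: (SID)⁺ = {SID}, which is a superkey of neither fragment — lossy.
Dependency preservation: the restricted closure of {SID, GPA} across the fragments never reaches {Dept, Advisor}, so SID, GPA → Dept, Advisor cannot be enforced without a join — not preserved.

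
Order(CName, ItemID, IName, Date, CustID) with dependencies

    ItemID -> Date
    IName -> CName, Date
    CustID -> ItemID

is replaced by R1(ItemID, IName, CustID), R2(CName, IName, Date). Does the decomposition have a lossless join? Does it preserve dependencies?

Lossless test: (IName)⁺ = {CName, IName, Date}, which contains all of one fragment — lossless.
Dependency preservation: the restricted closure of {ItemID} across the fragments never reaches {Date}, so ItemID → Date cannot be enforced without a join — not preserved.

lossless but not dependency-preserving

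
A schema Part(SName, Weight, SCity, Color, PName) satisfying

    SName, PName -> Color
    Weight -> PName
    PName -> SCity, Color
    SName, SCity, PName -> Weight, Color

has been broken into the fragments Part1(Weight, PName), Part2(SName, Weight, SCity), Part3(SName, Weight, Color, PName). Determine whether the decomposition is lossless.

Chase test. Columns are SName, Weight, SCity, Color, PName; row i has aⱼ where attribute j ∈ Parti, else bᵢⱼ.
Initial tableau (one row per fragment):
  row 1: b11 a2 b13 b14 a5
  row 2: a1 a2 a3 b24 b25
  row 3: a1 a2 b33 a4 a5
Rows 1 and 2 agree on Weight; apply Weight→PName and equate their PName entries.
Rows 1 and 2 agree on PName; apply PName→SCity, Color and equate their SCity, Color entries.
Rows 1 and 3 agree on PName; apply PName→SCity, Color and equate their SCity, Color entries.
Row 2 is now all distinguished symbols — the join is lossless.

Yes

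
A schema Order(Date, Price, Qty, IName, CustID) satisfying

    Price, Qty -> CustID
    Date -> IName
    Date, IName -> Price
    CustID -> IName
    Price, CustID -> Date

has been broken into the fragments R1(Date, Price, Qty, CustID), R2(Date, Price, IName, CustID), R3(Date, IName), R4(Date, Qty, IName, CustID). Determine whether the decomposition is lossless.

Yes

Chase test. Columns are Date, Price, Qty, IName, CustID; row i has aⱼ where attribute j ∈ Ri, else bᵢⱼ.
Initial tableau (one row per fragment):
  row 1: a1 a2 a3 b14 a5
  row 2: a1 a2 b23 a4 a5
  row 3: a1 b32 b33 a4 b35
  row 4: a1 b42 a3 a4 a5
Rows 1 and 2 agree on Date; apply Date→IName and equate their IName entries.
Rows 1 and 3 agree on Date, IName; apply Date, IName→Price and equate their Price entries.
Rows 1 and 4 agree on Date, IName; apply Date, IName→Price and equate their Price entries.
Row 1 is now all distinguished symbols — the join is lossless.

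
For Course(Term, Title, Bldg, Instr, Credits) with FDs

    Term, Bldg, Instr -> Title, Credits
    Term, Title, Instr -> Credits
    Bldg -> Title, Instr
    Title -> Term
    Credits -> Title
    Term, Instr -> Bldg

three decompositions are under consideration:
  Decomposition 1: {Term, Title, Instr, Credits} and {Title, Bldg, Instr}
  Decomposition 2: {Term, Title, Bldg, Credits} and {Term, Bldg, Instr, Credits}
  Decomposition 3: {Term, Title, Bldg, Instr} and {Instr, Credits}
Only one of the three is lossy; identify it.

Decomposition 3

Decomposition 1: common = {Title, Instr}, closure = {Term, Title, Bldg, Instr, Credits} → lossless.
Decomposition 2: common = {Term, Bldg, Credits}, closure = {Term, Title, Bldg, Instr, Credits} → lossless.
Decomposition 3: common = {Instr}, closure = {Instr} → lossy.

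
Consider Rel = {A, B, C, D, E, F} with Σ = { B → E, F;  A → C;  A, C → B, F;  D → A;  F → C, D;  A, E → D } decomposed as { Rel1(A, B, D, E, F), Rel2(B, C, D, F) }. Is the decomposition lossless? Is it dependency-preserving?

lossless and dependency-preserving

Lossless test: (B, D, F)⁺ = {A, B, C, D, E, F}, which contains all of one fragment — lossless.
Dependency preservation: A → C; A, C → B, F are not contained in any single fragment, but the restricted closure of each left-hand side across the fragments still reaches the right-hand side; the remaining FDs each lie inside some fragment. All dependencies are preserved.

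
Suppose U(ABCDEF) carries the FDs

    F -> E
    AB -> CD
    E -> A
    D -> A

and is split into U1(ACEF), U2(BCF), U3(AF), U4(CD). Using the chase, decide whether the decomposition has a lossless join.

No

Chase test. Columns are ABCDEF; row i has aⱼ where attribute j ∈ Ui, else bᵢⱼ.
Initial tableau (one row per fragment):
  row 1: a1 b12 a3 b14 a5 a6
  row 2: b21 a2 a3 b24 b25 a6
  row 3: a1 b32 b33 b34 b35 a6
  row 4: b41 b42 a3 a4 b45 b46
Rows 1 and 2 agree on F; apply F→E and equate their E entries.
Rows 1 and 3 agree on F; apply F→E and equate their E entries.
Rows 1 and 2 agree on E; apply E→A and equate their A entries.
No row becomes fully distinguished — the join is lossy.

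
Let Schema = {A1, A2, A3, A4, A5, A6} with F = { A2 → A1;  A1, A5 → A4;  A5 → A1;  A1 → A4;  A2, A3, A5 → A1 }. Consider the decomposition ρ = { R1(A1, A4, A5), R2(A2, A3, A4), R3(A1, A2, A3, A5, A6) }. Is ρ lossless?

Chase test. Columns are A1, A2, A3, A4, A5, A6; row i has aⱼ where attribute j ∈ Ri, else bᵢⱼ.
Initial tableau (one row per fragment):
  row 1: a1 b12 b13 a4 a5 b16
  row 2: b21 a2 a3 a4 b25 b26
  row 3: a1 a2 a3 b34 a5 a6
Rows 2 and 3 agree on A2; apply A2→A1 and equate their A1 entries.
Rows 1 and 3 agree on A1, A5; apply A1, A5→A4 and equate their A4 entries.
Row 3 is now all distinguished symbols — the join is lossless.

Yes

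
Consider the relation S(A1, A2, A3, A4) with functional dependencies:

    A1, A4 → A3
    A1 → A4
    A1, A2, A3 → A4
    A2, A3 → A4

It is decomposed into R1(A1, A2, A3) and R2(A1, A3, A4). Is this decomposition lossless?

Yes

Common attributes: R1 ∩ R2 = {A1, A3}.
Closure of {A1, A3}: A1 → A4 applies, adding A4. So (A1, A3)⁺ = {A1, A3, A4}.
This closure contains every attribute of R2, so R1 ∩ R2 → R2. The join is lossless.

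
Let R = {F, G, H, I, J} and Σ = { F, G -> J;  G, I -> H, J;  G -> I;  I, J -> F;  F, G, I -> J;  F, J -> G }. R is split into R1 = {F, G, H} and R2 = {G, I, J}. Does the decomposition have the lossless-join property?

Common attributes: R1 ∩ R2 = {G}.
Closure of {G}: G → I applies, adding I; G, I → H, J applies, adding H, J; I, J → F applies, adding F. So (G)⁺ = {F, G, H, I, J}.
This closure contains every attribute of R1, so R1 ∩ R2 → R1. The join is lossless.

Yes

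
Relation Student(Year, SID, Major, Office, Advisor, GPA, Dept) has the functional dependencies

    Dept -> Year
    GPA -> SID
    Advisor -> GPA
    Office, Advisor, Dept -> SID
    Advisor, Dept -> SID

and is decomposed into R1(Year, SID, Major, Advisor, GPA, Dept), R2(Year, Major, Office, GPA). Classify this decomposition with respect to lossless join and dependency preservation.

Lossless test: (Year, Major, GPA)⁺ = {Year, SID, Major, GPA}, which is a superkey of neither fragment — lossy.
Dependency preservation: Office, Advisor, Dept → SID is not contained in any single fragment, but the restricted closure of its left-hand side across the fragments still reaches the right-hand side; the remaining FDs each lie inside some fragment. All dependencies are preserved.

lossy but dependency-preserving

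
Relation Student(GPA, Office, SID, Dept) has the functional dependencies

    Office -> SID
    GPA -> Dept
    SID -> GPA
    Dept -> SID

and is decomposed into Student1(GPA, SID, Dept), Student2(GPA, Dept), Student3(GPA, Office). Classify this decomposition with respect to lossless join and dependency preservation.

Lossless test (chase): Rows 1 and 3 agree on GPA; apply GPA→Dept and equate their Dept entries. Rows 1 and 2 agree on Dept; apply Dept→SID and equate their SID entries. Rows 1 and 3 agree on Dept; apply Dept→SID and equate their SID entries. Row 3 is now all distinguished symbols — the join is lossless.
Dependency preservation: Office → SID is not contained in any single fragment, but the restricted closure of its left-hand side across the fragments still reaches the right-hand side; the remaining FDs each lie inside some fragment. All dependencies are preserved.

lossless and dependency-preserving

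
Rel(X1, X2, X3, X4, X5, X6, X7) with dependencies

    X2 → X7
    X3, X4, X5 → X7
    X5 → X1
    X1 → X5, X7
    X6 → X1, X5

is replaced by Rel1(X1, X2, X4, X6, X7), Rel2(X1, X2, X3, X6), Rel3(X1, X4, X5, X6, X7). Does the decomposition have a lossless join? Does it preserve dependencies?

lossy but dependency-preserving

Lossless test (chase): Rows 1 and 2 agree on X2; apply X2→X7 and equate their X7 entries. Rows 1 and 2 agree on X1; apply X1→X5, X7 and equate their X5, X7 entries. Rows 1 and 3 agree on X1; apply X1→X5, X7 and equate their X5, X7 entries. No row becomes fully distinguished — the join is lossy.
Dependency preservation: X3, X4, X5 → X7 is not contained in any single fragment, but the restricted closure of its left-hand side across the fragments still reaches the right-hand side; the remaining FDs each lie inside some fragment. All dependencies are preserved.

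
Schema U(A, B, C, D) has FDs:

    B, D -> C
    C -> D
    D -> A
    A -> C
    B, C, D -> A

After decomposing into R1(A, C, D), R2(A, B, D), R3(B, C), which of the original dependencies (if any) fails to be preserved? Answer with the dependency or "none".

B, D → C: restricted closure across fragments reaches C.
C → D lies within R1.
D → A lies within R1.
A → C lies within R1.
B, C, D → A: restricted closure across fragments reaches A.
Every dependency is enforceable on the fragments, so the decomposition is dependency-preserving.

none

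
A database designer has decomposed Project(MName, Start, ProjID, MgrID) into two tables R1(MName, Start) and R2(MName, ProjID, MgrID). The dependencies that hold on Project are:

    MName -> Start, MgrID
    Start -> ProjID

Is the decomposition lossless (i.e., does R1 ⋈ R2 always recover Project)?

Yes

Common attributes: R1 ∩ R2 = {MName}.
Closure of {MName}: MName → Start, MgrID applies, adding Start, MgrID; Start → ProjID applies, adding ProjID. So (MName)⁺ = {MName, Start, ProjID, MgrID}.
This closure contains every attribute of R1, so R1 ∩ R2 → R1. The join is lossless.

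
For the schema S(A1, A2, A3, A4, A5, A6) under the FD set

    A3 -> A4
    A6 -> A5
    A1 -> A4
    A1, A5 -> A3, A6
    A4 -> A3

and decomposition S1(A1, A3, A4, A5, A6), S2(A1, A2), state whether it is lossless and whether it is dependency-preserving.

Lossless test: (A1)⁺ = {A1, A3, A4}, which is a superkey of neither fragment — lossy.
Dependency preservation: every FD's attributes lie within a single fragment, so each can be enforced locally — preserved.

lossy but dependency-preserving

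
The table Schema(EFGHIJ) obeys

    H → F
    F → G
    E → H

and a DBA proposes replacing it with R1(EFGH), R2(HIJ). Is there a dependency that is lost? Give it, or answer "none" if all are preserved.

none

H → F lies within R1.
F → G lies within R1.
E → H lies within R1.
Every dependency is enforceable on the fragments, so the decomposition is dependency-preserving.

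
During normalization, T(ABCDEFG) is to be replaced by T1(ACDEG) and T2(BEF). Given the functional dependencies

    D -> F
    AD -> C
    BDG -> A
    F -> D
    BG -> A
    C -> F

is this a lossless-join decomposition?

Common attributes: T1 ∩ T2 = {E}.
No dependency enlarges {E}, so (E)⁺ = {E}.
The closure contains neither all of T1 = {ACDEG} nor all of T2 = {BEF}, so the common attributes are not a superkey of either fragment. The join is lossy.

No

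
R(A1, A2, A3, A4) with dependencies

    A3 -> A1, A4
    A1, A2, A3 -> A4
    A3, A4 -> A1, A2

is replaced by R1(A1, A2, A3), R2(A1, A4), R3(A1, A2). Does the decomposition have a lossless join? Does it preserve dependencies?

Lossless test (chase): applying each FD to every pair of rows produces no changes in the tableau, so no row becomes fully distinguished — the join is lossy.
Dependency preservation: the restricted closure of {A3} across the fragments never reaches {A1, A4}, so A3 → A1, A4 cannot be enforced without a join — not preserved.

lossy and not dependency-preserving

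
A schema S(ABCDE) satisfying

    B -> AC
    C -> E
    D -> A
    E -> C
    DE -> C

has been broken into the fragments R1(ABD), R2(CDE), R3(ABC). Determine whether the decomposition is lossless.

Chase test. Columns are ABCDE; row i has aⱼ where attribute j ∈ Ri, else bᵢⱼ.
Initial tableau (one row per fragment):
  row 1: a1 a2 b13 a4 b15
  row 2: b21 b22 a3 a4 a5
  row 3: a1 a2 a3 b34 b35
Rows 1 and 3 agree on B; apply B→AC and equate their AC entries.
Rows 1 and 2 agree on C; apply C→E and equate their E entries.
Rows 1 and 3 agree on C; apply C→E and equate their E entries.
Rows 1 and 2 agree on D; apply D→A and equate their A entries.
Row 1 is now all distinguished symbols — the join is lossless.

Yes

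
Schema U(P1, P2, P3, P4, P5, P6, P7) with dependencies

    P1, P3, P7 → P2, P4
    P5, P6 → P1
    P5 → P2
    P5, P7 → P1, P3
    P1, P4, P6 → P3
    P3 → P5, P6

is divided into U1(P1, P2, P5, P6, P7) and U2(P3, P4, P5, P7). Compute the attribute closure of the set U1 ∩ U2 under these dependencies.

P1, P2, P3, P4, P5, P6, P7

U1 ∩ U2 = {P5, P7}.
P5 → P2 applies, adding P2
P5, P7 → P1, P3 applies, adding P1, P3
P3 → P5, P6 applies, adding P6
P1, P3, P7 → P2, P4 applies, adding P4
Closure: {P1, P2, P3, P4, P5, P6, P7}.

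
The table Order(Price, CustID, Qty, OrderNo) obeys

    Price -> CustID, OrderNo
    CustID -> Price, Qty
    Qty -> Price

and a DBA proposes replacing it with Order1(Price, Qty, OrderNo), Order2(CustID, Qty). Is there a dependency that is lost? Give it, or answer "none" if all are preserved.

Price → CustID, OrderNo: restricted closure across fragments reaches CustID, OrderNo.
CustID → Price, Qty: restricted closure across fragments reaches Price, Qty.
Qty → Price lies within Order1.
Every dependency is enforceable on the fragments, so the decomposition is dependency-preserving.

none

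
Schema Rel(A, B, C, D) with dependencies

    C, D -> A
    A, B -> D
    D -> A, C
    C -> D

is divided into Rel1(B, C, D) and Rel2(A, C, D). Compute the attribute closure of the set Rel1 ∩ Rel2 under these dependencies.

Rel1 ∩ Rel2 = {C, D}.
C, D → A applies, adding A
Closure: {A, C, D}.

A, C, D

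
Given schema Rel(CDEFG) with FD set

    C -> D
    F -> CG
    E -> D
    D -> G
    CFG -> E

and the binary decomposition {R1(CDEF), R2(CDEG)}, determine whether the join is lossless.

Common attributes: R1 ∩ R2 = {CDE}.
Closure of {CDE}: D → G applies, adding G. So (CDE)⁺ = {CDEG}.
This closure contains every attribute of R2, so R1 ∩ R2 → R2. The join is lossless.

Yes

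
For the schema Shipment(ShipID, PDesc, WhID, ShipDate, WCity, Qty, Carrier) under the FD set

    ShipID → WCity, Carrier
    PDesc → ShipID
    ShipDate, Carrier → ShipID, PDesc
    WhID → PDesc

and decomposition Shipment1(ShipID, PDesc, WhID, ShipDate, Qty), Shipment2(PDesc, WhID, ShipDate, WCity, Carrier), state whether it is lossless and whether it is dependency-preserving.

lossless but not dependency-preserving

Lossless test: (PDesc, WhID, ShipDate)⁺ = {ShipID, PDesc, WhID, ShipDate, WCity, Carrier}, which contains all of one fragment — lossless.
Dependency preservation: the restricted closure of {ShipID} across the fragments never reaches {WCity, Carrier}, so ShipID → WCity, Carrier cannot be enforced without a join — not preserved.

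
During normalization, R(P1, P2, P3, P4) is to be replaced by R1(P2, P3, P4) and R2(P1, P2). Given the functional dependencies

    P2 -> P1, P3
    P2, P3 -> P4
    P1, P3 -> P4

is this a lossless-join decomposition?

Yes

Common attributes: R1 ∩ R2 = {P2}.
Closure of {P2}: P2 → P1, P3 applies, adding P1, P3; P2, P3 → P4 applies, adding P4. So (P2)⁺ = {P1, P2, P3, P4}.
This closure contains every attribute of R1, so R1 ∩ R2 → R1. The join is lossless.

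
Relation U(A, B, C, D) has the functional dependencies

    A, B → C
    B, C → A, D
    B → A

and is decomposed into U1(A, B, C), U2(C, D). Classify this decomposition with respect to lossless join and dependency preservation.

Lossless test: (C)⁺ = {C}, which is a superkey of neither fragment — lossy.
Dependency preservation: the restricted closure of {B, C} across the fragments never reaches {A, D}, so B, C → A, D cannot be enforced without a join — not preserved.

lossy and not dependency-preserving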